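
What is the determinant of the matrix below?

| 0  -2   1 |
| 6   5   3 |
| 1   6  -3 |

Expand along column 1:
  − 6 · |-2 1; 6 -3| = −6·(6 − 6) = 0
  + 1 · |-2 1; 5 3| = 1·(-6 − 5) = -11
Sum: (0) + (-11) = -11

-11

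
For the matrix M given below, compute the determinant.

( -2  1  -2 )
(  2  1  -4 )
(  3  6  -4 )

Expand along column 1:
  + (-2) · |1 -4; 6 -4| = (-2)·(-4 − (-24)) = -40
  − 2 · |1 -2; 6 -4| = −2·(-4 − (-12)) = -16
  + 3 · |1 -2; 1 -4| = 3·(-4 − (-2)) = -6
Sum: (-40) + (-16) + (-6) = -62

|M| = -62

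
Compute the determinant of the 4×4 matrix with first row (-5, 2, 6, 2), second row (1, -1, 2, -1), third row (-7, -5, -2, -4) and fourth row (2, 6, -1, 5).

The determinant is 43.

Expand along row 1:
  + (-5) · M_11   where M_11 = det([-1 2 -1; -5 -2 -4; 6 -1 5]) = -1
  − (2) · M_12   where M_12 = det([1 2 -1; -7 -2 -4; 2 -1 5]) = 29
  + (6) · M_13   where M_13 = det([1 -1 -1; -7 -5 -4; 2 6 5]) = 4
  − (2) · M_14   where M_14 = det([1 -1 2; -7 -5 -2; 2 6 -1]) = -36
det = (+1)·(-5)·(-1) + (-1)·(2)·(29) + (+1)·(6)·(4) + (-1)·(2)·(-36) = 43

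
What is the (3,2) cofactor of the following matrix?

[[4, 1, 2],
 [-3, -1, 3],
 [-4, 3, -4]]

-18

Delete row 3 and column 2; the remaining 2×2 submatrix is [4 2; -3 3].
Its determinant is 4·3 − 2·(-3) = 18.
The cofactor carries sign (−1)^(3+2) = −1, so C_{3,2} = −(18) = -18.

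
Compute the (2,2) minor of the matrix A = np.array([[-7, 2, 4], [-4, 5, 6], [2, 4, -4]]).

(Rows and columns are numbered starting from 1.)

20

Delete row 2 and column 2; the remaining 2×2 submatrix is [-7 4; 2 -4].
Its determinant is (-7)·(-4) − 4·2 = 20.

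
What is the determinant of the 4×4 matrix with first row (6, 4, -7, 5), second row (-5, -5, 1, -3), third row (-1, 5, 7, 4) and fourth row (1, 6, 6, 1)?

-317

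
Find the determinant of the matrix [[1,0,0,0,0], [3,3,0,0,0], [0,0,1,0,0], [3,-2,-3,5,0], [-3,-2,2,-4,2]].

30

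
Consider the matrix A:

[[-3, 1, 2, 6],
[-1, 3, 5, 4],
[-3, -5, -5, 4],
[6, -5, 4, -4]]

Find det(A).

32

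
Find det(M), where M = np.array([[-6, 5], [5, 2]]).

det(M) = -37

det(M) = (-6)·2 − 5·5 = -12 − 25 = -37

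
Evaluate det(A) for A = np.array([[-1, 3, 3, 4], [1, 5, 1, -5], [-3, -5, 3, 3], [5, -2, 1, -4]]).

Expand along row 1:
  + (-1) · M_11   where M_11 = det([5 1 -5; -5 3 3; -2 1 -4]) = -106
  − (3) · M_12   where M_12 = det([1 1 -5; -3 3 3; 5 1 -4]) = 78
  + (3) · M_13   where M_13 = det([1 5 -5; -3 -5 3; 5 -2 -4]) = -114
  − (4) · M_14   where M_14 = det([1 5 1; -3 -5 3; 5 -2 1]) = 122
det = (+1)·(-1)·(-106) + (-1)·(3)·(78) + (+1)·(3)·(-114) + (-1)·(4)·(122) = -958

-958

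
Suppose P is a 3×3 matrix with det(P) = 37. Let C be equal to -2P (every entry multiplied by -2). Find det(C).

For a 3×3 matrix, det(-2P) = (-2)^3·det(P) = -8·det(P).
det(C) = (-8)·(37) = -296

det(C) = -296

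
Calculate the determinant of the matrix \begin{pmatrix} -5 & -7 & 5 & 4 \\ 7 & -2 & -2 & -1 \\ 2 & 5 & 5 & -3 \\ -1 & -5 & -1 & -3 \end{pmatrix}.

The determinant is -2548.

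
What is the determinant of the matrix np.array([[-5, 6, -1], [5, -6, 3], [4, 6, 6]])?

108

Expand along column 1:
  + (-5) · |-6 3; 6 6| = (-5)·(-36 − 18) = 270
  − 5 · |6 -1; 6 6| = −5·(36 − (-6)) = -210
  + 4 · |6 -1; -6 3| = 4·(18 − 6) = 48
Sum: (270) + (-210) + (48) = 108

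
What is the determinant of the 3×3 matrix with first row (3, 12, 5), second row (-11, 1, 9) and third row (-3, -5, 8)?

Expand along row 1:
  + 3 · |1 9; -5 8| = 3·(8 − (-45)) = 159
  − 12 · |-11 9; -3 8| = −12·(-88 − (-27)) = 732
  + 5 · |-11 1; -3 -5| = 5·(55 − (-3)) = 290
Sum: (159) + (732) + (290) = 1181

1181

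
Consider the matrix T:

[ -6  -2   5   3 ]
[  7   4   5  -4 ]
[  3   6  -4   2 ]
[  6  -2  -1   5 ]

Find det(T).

Expand along row 1:
  + (-6) · M_11   where M_11 = det([4 5 -4; 6 -4 2; -2 -1 5]) = -186
  − (-2) · M_12   where M_12 = det([7 5 -4; 3 -4 2; 6 -1 5]) = -225
  + (5) · M_13   where M_13 = det([7 4 -4; 3 6 2; 6 -2 5]) = 394
  − (3) · M_14   where M_14 = det([7 4 5; 3 6 -4; 6 -2 -1]) = -392
det = (+1)·(-6)·(-186) + (-1)·(-2)·(-225) + (+1)·(5)·(394) + (-1)·(3)·(-392) = 3812

|T| = 3812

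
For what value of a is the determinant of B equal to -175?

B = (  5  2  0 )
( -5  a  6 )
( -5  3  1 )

-7

Expanding along the column containing a, det(B) is linear in a: det(B) = (5)·a + (-140).
Set (5)·a + (-140) = -175  ⇒  (5)·a = -35  ⇒  a = -7.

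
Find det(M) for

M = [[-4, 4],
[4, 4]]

det(M) = (-4)·4 − 4·4 = -16 − 16 = -32

det(M) = -32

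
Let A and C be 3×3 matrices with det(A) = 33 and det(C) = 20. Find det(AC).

det(AC) = 660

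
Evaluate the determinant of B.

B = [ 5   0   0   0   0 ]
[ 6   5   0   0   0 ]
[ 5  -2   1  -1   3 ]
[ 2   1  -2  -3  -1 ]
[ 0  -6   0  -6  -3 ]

det(B) = 1125

B is block lower-triangular with a 2×2 block and a 3×3 block on the diagonal, so its determinant equals the product of the determinants of the diagonal blocks.
det of the 2×2 block = 25
det of the 3×3 block = 45
det = (25)·(45) = 1125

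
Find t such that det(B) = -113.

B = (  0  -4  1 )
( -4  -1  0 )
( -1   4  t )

Expanding along the row containing t, det(B) is linear in t: det(B) = (-16)·t + (-17).
Set (-16)·t + (-17) = -113  ⇒  (-16)·t = -96  ⇒  t = 6.

6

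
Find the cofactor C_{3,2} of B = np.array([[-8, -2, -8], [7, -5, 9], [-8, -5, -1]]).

16

Delete row 3 and column 2; the remaining 2×2 submatrix is [-8 -8; 7 9].
Its determinant is (-8)·9 − (-8)·7 = -16.
The cofactor carries sign (−1)^(3+2) = −1, so C_{3,2} = −(-16) = 16.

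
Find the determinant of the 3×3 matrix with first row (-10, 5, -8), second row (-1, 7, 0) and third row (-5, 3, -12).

The determinant is 524.

Expand along column 3:
  + (-8) · |-1 7; -5 3| = (-8)·(-3 − (-35)) = -256
  + (-12) · |-10 5; -1 7| = (-12)·(-70 − (-5)) = 780
Sum: (-256) + (780) = 524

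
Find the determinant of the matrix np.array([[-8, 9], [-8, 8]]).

8

det = (-8)·8 − 9·(-8) = -64 − (-72) = 8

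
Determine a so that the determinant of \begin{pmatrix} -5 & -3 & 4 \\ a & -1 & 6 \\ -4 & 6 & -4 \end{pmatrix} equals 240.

a = 2

Expanding along the column containing a, det(A) is linear in a: det(A) = (12)·a + (216).
Set (12)·a + (216) = 240  ⇒  (12)·a = 24  ⇒  a = 2.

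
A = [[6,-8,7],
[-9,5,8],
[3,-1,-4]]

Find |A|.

-18

Expand along row 1:
  + 6 · |5 8; -1 -4| = 6·(-20 − (-8)) = -72
  − (-8) · |-9 8; 3 -4| = −(-8)·(36 − 24) = 96
  + 7 · |-9 5; 3 -1| = 7·(9 − 15) = -42
Sum: (-72) + (96) + (-42) = -18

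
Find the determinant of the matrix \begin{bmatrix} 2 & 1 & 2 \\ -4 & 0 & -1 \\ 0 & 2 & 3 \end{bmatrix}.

Expand along row 2:
  − (-4) · |1 2; 2 3| = −(-4)·(3 − 4) = -4
  − (-1) · |2 1; 0 2| = −(-1)·(4 − 0) = 4
Sum: (-4) + (4) = 0

0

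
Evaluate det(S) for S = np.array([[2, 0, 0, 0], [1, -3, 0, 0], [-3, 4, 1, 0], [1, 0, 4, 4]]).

-24

S is lower triangular, so det(S) is the product of the diagonal entries:
det = (2) · (-3) · (1) · (4) = -24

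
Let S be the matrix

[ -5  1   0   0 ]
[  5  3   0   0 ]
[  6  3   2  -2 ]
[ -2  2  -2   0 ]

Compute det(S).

S is block lower-triangular with a 2×2 block and a 2×2 block on the diagonal, so its determinant equals the product of the determinants of the diagonal blocks.
det of the 2×2 block = -20
det of the 2×2 block = -4
det = (-20)·(-4) = 80

80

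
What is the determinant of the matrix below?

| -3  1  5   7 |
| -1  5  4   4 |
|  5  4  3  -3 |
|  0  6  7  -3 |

Expand along row 4 (it has 1 zero):
  + (6) · M_42   where M_42 = det([-3 5 7; -1 4 4; 5 3 -3]) = -4
  − (7) · M_43   where M_43 = det([-3 1 7; -1 5 4; 5 4 -3]) = -93
  + (-3) · M_44   where M_44 = det([-3 1 5; -1 5 4; 5 4 3]) = -119
det = (+1)·(6)·(-4) + (-1)·(7)·(-93) + (+1)·(-3)·(-119) = 984

984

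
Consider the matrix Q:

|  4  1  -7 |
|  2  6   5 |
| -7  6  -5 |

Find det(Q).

Expand along column 1:
  + 4 · |6 5; 6 -5| = 4·(-30 − 30) = -240
  − 2 · |1 -7; 6 -5| = −2·(-5 − (-42)) = -74
  + (-7) · |1 -7; 6 5| = (-7)·(5 − (-42)) = -329
Sum: (-240) + (-74) + (-329) = -643

det(Q) = -643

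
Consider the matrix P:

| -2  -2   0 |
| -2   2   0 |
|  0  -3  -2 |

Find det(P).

The determinant is 16.

Expand along column 3:
  + (-2) · |-2 -2; -2 2| = (-2)·(-4 − 4) = 16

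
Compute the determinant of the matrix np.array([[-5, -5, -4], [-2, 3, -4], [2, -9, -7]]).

347

Expand along column 1:
  + (-5) · |3 -4; -9 -7| = (-5)·(-21 − 36) = 285
  − (-2) · |-5 -4; -9 -7| = −(-2)·(35 − 36) = -2
  + 2 · |-5 -4; 3 -4| = 2·(20 − (-12)) = 64
Sum: (285) + (-2) + (64) = 347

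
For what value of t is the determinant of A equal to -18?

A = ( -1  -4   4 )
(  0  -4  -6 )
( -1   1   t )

t = 7

Expanding along the column containing t, det(A) is linear in t: det(A) = (4)·t + (-46).
Set (4)·t + (-46) = -18  ⇒  (4)·t = 28  ⇒  t = 7.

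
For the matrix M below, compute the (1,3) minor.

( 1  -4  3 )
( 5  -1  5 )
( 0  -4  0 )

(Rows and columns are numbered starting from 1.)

Delete row 1 and column 3; the remaining 2×2 submatrix is [5 -1; 0 -4].
Its determinant is 5·(-4) − (-1)·0 = -20.

-20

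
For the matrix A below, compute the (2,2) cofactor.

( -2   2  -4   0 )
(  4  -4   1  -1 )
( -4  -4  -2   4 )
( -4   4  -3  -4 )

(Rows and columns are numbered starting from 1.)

The cofactor is 88.

Delete row 2 and column 2; the remaining 3×3 submatrix is [-2 -4 0; -4 -2 4; -4 -3 -4].
Its determinant is 88.
The cofactor carries sign (−1)^(2+2) = +1, so C_{2,2} = +(88) = 88.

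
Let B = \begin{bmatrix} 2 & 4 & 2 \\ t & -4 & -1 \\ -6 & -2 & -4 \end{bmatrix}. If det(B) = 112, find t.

Expanding along the column containing t, det(B) is linear in t: det(B) = (12)·t + (4).
Set (12)·t + (4) = 112  ⇒  (12)·t = 108  ⇒  t = 9.

9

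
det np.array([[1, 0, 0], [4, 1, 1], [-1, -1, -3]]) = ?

The determinant is -2.

Expand along row 1:
  + 1 · |1 1; -1 -3| = 1·(-3 − (-1)) = -2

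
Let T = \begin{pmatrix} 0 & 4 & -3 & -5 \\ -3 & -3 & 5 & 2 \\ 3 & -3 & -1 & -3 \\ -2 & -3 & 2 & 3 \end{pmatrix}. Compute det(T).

Expand along row 1 (it has 1 zero):
  − (4) · M_12   where M_12 = det([-3 5 2; 3 -1 -3; -2 2 3]) = -16
  + (-3) · M_13   where M_13 = det([-3 -3 2; 3 -3 -3; -2 -3 3]) = 33
  − (-5) · M_14   where M_14 = det([-3 -3 5; 3 -3 -1; -2 -3 2]) = -36
det = (-1)·(4)·(-16) + (+1)·(-3)·(33) + (-1)·(-5)·(-36) = -215

The determinant is -215.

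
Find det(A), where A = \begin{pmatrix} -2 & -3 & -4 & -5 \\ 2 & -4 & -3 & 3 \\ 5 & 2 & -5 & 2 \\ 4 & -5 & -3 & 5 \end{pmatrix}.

The determinant is 247.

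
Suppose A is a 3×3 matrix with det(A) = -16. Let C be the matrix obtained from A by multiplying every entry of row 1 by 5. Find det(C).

-80

Scaling one row by 5 multiplies the determinant by 5.
det(C) = (5)·(-16) = -80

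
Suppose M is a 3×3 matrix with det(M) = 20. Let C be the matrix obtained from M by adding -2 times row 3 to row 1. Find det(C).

20

Adding a multiple of one row to another leaves the determinant unchanged.
det(C) = (1)·(20) = 20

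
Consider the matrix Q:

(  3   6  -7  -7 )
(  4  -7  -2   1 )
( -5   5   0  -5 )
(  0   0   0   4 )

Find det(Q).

780

Expand along row 4 (it has 3 zeros):
  + (4) · M_44   where M_44 = det([3 6 -7; 4 -7 -2; -5 5 0]) = 195
det = (+1)·(4)·(195) = 780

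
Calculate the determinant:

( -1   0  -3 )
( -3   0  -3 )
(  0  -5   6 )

Expand along column 2:
  − (-5) · |-1 -3; -3 -3| = −(-5)·(3 − 9) = -30

-30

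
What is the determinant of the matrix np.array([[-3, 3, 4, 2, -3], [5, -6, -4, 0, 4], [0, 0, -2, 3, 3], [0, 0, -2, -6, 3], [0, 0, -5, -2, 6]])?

The matrix is block upper-triangular with a 2×2 block and a 3×3 block on the diagonal, so its determinant equals the product of the determinants of the diagonal blocks.
det of the 2×2 block = 3
det of the 3×3 block = -27
det = (3)·(-27) = -81

-81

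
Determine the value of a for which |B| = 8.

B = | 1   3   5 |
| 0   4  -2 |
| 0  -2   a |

Expanding along the column containing a, det(B) is linear in a: det(B) = (4)·a + (-4).
Set (4)·a + (-4) = 8  ⇒  (4)·a = 12  ⇒  a = 3.

a = 3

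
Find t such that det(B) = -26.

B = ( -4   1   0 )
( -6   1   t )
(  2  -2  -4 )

Expanding along the row containing t, det(B) is linear in t: det(B) = (-6)·t + (-8).
Set (-6)·t + (-8) = -26  ⇒  (-6)·t = -18  ⇒  t = 3.

3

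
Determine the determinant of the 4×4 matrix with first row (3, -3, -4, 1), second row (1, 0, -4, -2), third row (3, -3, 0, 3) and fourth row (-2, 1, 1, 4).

54

Expand along row 2 (it has 1 zero):
  − (1) · M_21   where M_21 = det([-3 -4 1; -3 0 3; 1 1 4]) = -54
  − (-4) · M_23   where M_23 = det([3 -3 1; 3 -3 3; -2 1 4]) = 6
  + (-2) · M_24   where M_24 = det([3 -3 -4; 3 -3 0; -2 1 1]) = 12
det = (-1)·(1)·(-54) + (-1)·(-4)·(6) + (+1)·(-2)·(12) = 54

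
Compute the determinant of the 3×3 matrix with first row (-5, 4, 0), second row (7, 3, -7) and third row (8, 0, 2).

Expand along column 2:
  − 4 · |7 -7; 8 2| = −4·(14 − (-56)) = -280
  + 3 · |-5 0; 8 2| = 3·(-10 − 0) = -30
Sum: (-280) + (-30) = -310

-310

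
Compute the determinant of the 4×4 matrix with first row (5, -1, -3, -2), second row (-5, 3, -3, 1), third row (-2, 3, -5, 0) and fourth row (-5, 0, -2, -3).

The determinant is -48.

Expand along row 3 (it has 1 zero):
  + (-2) · M_31   where M_31 = det([-1 -3 -2; 3 -3 1; 0 -2 -3]) = -26
  − (3) · M_32   where M_32 = det([5 -3 -2; -5 -3 1; -5 -2 -3]) = 125
  + (-5) · M_33   where M_33 = det([5 -1 -2; -5 3 1; -5 0 -3]) = -55
det = (+1)·(-2)·(-26) + (-1)·(3)·(125) + (+1)·(-5)·(-55) = -48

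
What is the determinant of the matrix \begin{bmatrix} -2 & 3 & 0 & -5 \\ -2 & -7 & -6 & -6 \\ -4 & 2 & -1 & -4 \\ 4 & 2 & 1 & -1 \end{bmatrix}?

156

Expand along row 1 (it has 1 zero):
  + (-2) · M_11   where M_11 = det([-7 -6 -6; 2 -1 -4; 2 1 -1]) = -23
  − (3) · M_12   where M_12 = det([-2 -6 -6; -4 -1 -4; 4 1 -1]) = 110
  − (-5) · M_14   where M_14 = det([-2 -7 -6; -4 2 -1; 4 2 1]) = 88
det = (+1)·(-2)·(-23) + (-1)·(3)·(110) + (-1)·(-5)·(88) = 156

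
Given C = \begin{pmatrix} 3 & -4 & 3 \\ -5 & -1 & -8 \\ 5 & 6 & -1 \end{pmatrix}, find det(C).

The determinant is 252.

Expand along column 1:
  + 3 · |-1 -8; 6 -1| = 3·(1 − (-48)) = 147
  − (-5) · |-4 3; 6 -1| = −(-5)·(4 − 18) = -70
  + 5 · |-4 3; -1 -8| = 5·(32 − (-3)) = 175
Sum: (147) + (-70) + (175) = 252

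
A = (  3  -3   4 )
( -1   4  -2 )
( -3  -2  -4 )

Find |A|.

Expand along row 1:
  + 3 · |4 -2; -2 -4| = 3·(-16 − 4) = -60
  − (-3) · |-1 -2; -3 -4| = −(-3)·(4 − 6) = -6
  + 4 · |-1 4; -3 -2| = 4·(2 − (-12)) = 56
Sum: (-60) + (-6) + (56) = -10

|A| = -10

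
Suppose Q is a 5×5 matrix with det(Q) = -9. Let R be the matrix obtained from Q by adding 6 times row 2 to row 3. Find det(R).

Adding a multiple of one row to another leaves the determinant unchanged.
det(R) = (1)·(-9) = -9

-9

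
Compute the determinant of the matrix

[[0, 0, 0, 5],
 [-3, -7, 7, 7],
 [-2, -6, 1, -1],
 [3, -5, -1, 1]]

Expand along row 1 (it has 3 zeros):
  − (5) · M_14   where M_14 = det([-3 -7 7; -2 -6 1; 3 -5 -1]) = 156
det = (-1)·(5)·(156) = -780

-780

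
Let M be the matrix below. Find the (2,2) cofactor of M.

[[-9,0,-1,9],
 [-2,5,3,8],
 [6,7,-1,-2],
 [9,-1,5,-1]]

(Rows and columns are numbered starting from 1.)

264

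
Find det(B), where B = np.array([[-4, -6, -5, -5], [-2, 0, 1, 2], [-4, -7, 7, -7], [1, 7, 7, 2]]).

Expand along row 2 (it has 1 zero):
  − (-2) · M_21   where M_21 = det([-6 -5 -5; -7 7 -7; 7 7 2]) = 287
  − (1) · M_23   where M_23 = det([-4 -6 -5; -4 -7 -7; 1 7 2]) = -41
  + (2) · M_24   where M_24 = det([-4 -6 -5; -4 -7 7; 1 7 7]) = 287
det = (-1)·(-2)·(287) + (-1)·(1)·(-41) + (+1)·(2)·(287) = 1189

|B| = 1189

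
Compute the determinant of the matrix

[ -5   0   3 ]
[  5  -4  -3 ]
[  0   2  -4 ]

The determinant is -80.

Expand along row 1:
  + (-5) · |-4 -3; 2 -4| = (-5)·(16 − (-6)) = -110
  + 3 · |5 -4; 0 2| = 3·(10 − 0) = 30
Sum: (-110) + (30) = -80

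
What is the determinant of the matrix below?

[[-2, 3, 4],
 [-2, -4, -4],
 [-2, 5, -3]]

Expand along column 1:
  + (-2) · |-4 -4; 5 -3| = (-2)·(12 − (-20)) = -64
  − (-2) · |3 4; 5 -3| = −(-2)·(-9 − 20) = -58
  + (-2) · |3 4; -4 -4| = (-2)·(-12 − (-16)) = -8
Sum: (-64) + (-58) + (-8) = -130

-130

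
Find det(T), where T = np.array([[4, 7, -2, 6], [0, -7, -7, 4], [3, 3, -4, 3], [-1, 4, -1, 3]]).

The determinant is 620.

Expand along row 2 (it has 1 zero):
  + (-7) · M_22   where M_22 = det([4 -2 6; 3 -4 3; -1 -1 3]) = -54
  − (-7) · M_23   where M_23 = det([4 7 6; 3 3 3; -1 4 3]) = -6
  + (4) · M_24   where M_24 = det([4 7 -2; 3 3 -4; -1 4 -1]) = 71
det = (+1)·(-7)·(-54) + (-1)·(-7)·(-6) + (+1)·(4)·(71) = 620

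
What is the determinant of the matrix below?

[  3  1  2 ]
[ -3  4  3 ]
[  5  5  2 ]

-70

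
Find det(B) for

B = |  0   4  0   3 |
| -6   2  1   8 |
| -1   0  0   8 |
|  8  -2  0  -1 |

The determinant is -258.

Expand along column 3 (it has 3 zeros):
  − (1) · M_23   where M_23 = det([0 4 3; -1 0 8; 8 -2 -1]) = 258
det = (-1)·(1)·(258) = -258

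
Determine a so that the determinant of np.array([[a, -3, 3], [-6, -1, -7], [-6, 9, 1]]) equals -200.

2

Expanding along the column containing a, det(M) is linear in a: det(M) = (62)·a + (-324).
Set (62)·a + (-324) = -200  ⇒  (62)·a = 124  ⇒  a = 2.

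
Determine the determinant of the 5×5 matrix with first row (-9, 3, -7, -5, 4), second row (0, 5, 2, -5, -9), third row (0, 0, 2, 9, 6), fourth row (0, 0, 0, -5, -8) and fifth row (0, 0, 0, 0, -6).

The matrix is upper triangular, so the determinant is the product of the diagonal entries:
det = (-9) · (5) · (2) · (-5) · (-6) = -2700

-2700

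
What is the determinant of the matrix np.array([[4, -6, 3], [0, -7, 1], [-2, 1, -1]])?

Expand along row 2:
  + (-7) · |4 3; -2 -1| = (-7)·(-4 − (-6)) = -14
  − 1 · |4 -6; -2 1| = −1·(4 − 12) = 8
Sum: (-14) + (8) = -6

-6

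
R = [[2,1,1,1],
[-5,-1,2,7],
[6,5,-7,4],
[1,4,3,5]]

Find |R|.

det(R) = 568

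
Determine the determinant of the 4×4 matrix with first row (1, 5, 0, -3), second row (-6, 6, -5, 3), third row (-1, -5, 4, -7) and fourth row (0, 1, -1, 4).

Expand along row 1 (it has 1 zero):
  + (1) · M_11   where M_11 = det([6 -5 3; -5 4 -7; 1 -1 4]) = -8
  − (5) · M_12   where M_12 = det([-6 -5 3; -1 4 -7; 0 -1 4]) = -71
  − (-3) · M_14   where M_14 = det([-6 6 -5; -1 -5 4; 0 1 -1]) = -7
det = (+1)·(1)·(-8) + (-1)·(5)·(-71) + (-1)·(-3)·(-7) = 326

326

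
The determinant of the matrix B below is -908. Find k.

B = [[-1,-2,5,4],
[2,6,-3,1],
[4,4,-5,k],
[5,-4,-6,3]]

k = -4

Expanding along the row containing k, det(B) is linear in k: det(B) = (136)·k + (-364).
Set (136)·k + (-364) = -908  ⇒  (136)·k = -544  ⇒  k = -4.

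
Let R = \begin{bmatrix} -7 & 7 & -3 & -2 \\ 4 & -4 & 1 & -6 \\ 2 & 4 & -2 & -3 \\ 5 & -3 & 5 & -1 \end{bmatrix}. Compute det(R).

The determinant is 1180.

Expand along row 1:
  + (-7) · M_11   where M_11 = det([-4 1 -6; 4 -2 -3; -3 5 -1]) = -139
  − (7) · M_12   where M_12 = det([4 1 -6; 2 -2 -3; 5 5 -1]) = -65
  + (-3) · M_13   where M_13 = det([4 -4 -6; 2 4 -3; 5 -3 -1]) = 156
  − (-2) · M_14   where M_14 = det([4 -4 1; 2 4 -2; 5 -3 5]) = 110
det = (+1)·(-7)·(-139) + (-1)·(7)·(-65) + (+1)·(-3)·(156) + (-1)·(-2)·(110) = 1180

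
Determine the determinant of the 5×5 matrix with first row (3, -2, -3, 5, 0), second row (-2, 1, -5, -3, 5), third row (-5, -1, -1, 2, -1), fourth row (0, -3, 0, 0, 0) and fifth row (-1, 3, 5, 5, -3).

2193

Expand along row 4 (it has 4 zeros):
  + (-3) · M_42   where M_42 = det([3 -3 5 0; -2 -5 -3 5; -5 -1 2 -1; -1 5 5 -3]) = -731
det = (+1)·(-3)·(-731) = 2193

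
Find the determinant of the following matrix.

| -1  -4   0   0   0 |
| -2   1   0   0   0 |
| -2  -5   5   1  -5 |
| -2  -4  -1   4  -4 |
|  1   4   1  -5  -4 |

The determinant is 1737.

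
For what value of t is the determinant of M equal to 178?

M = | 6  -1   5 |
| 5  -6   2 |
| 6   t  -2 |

-4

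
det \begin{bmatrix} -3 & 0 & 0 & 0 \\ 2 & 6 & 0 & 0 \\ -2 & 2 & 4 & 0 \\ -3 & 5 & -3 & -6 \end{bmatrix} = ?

The matrix is lower triangular, so the determinant is the product of the diagonal entries:
det = (-3) · (6) · (4) · (-6) = 432

432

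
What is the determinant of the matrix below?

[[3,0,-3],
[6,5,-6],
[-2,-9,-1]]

The determinant is -45.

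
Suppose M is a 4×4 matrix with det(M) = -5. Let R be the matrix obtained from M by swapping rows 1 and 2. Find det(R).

5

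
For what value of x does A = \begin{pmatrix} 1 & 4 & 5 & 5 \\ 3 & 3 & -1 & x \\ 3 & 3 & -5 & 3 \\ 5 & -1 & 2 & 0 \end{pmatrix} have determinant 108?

Expanding along the column containing x, det(A) is linear in x: det(A) = (-213)·x + (747).
Set (-213)·x + (747) = 108  ⇒  (-213)·x = -639  ⇒  x = 3.

3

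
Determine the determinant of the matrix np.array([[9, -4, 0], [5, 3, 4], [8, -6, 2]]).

182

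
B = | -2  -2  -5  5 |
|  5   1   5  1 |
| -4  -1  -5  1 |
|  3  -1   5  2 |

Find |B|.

Expand along row 1:
  + (-2) · M_11   where M_11 = det([1 5 1; -1 -5 1; -1 5 2]) = -20
  − (-2) · M_12   where M_12 = det([5 5 1; -4 -5 1; 3 5 2]) = -25
  + (-5) · M_13   where M_13 = det([5 1 1; -4 -1 1; 3 -1 2]) = 13
  − (5) · M_14   where M_14 = det([5 1 5; -4 -1 -5; 3 -1 5]) = -10
det = (+1)·(-2)·(-20) + (-1)·(-2)·(-25) + (+1)·(-5)·(13) + (-1)·(5)·(-10) = -25

-25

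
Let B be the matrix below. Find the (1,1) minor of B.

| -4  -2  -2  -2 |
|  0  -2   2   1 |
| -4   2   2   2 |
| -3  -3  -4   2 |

The minor is -46.

Delete row 1 and column 1; the remaining 3×3 submatrix is [-2 2 1; 2 2 2; -3 -4 2].
Its determinant is -46.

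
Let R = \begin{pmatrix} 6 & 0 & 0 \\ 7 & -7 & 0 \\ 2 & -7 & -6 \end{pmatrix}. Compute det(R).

R is lower triangular, so det(R) is the product of the diagonal entries:
det = (6) · (-7) · (-6) = 252

det(R) = 252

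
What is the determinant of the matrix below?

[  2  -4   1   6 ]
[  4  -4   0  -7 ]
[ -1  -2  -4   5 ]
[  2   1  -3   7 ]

-1221

Expand along row 2 (it has 1 zero):
  − (4) · M_21   where M_21 = det([-4 1 6; -2 -4 5; 1 -3 7]) = 131
  + (-4) · M_22   where M_22 = det([2 1 6; -1 -4 5; 2 -3 7]) = 57
  + (-7) · M_24   where M_24 = det([2 -4 1; -1 -2 -4; 2 1 -3]) = 67
det = (-1)·(4)·(131) + (+1)·(-4)·(57) + (+1)·(-7)·(67) = -1221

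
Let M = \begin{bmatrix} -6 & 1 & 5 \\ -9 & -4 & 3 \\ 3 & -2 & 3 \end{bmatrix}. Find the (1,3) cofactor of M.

Delete row 1 and column 3; the remaining 2×2 submatrix is [-9 -4; 3 -2].
Its determinant is (-9)·(-2) − (-4)·3 = 30.
The cofactor carries sign (−1)^(1+3) = +1, so C_{1,3} = +(30) = 30.

30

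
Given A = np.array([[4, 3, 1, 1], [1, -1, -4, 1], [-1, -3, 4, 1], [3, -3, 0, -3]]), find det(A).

Expand along row 4 (it has 1 zero):
  − (3) · M_41   where M_41 = det([3 1 1; -1 -4 1; -3 4 1]) = -42
  + (-3) · M_42   where M_42 = det([4 1 1; 1 -4 1; -1 4 1]) = -34
  + (-3) · M_44   where M_44 = det([4 3 1; 1 -1 -4; -1 -3 4]) = -68
det = (-1)·(3)·(-42) + (+1)·(-3)·(-34) + (+1)·(-3)·(-68) = 432

432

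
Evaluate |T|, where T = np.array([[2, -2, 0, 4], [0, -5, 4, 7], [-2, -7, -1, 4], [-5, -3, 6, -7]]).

Expand along row 1 (it has 1 zero):
  + (2) · M_11   where M_11 = det([-5 4 7; -7 -1 4; -3 6 -7]) = -474
  − (-2) · M_12   where M_12 = det([0 4 7; -2 -1 4; -5 6 -7]) = -255
  − (4) · M_14   where M_14 = det([0 -5 4; -2 -7 -1; -5 -3 6]) = -201
det = (+1)·(2)·(-474) + (-1)·(-2)·(-255) + (-1)·(4)·(-201) = -654

-654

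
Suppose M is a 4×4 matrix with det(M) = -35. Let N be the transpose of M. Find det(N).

det(Mᵀ) = det(M).
det(N) = (1)·(-35) = -35

|N| = -35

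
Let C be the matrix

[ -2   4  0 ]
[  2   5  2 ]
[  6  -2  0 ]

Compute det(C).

40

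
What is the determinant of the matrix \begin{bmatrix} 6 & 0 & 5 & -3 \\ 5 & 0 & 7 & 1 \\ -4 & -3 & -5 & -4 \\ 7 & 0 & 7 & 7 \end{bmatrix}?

Expand along column 2 (it has 3 zeros):
  − (-3) · M_32   where M_32 = det([6 5 -3; 5 7 1; 7 7 7]) = 154
det = (-1)·(-3)·(154) = 462

462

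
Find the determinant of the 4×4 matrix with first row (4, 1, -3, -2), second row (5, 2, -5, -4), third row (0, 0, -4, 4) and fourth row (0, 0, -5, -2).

84

The matrix is block upper-triangular with a 2×2 block and a 2×2 block on the diagonal, so its determinant equals the product of the determinants of the diagonal blocks.
det of the 2×2 block = 3
det of the 2×2 block = 28
det = (3)·(28) = 84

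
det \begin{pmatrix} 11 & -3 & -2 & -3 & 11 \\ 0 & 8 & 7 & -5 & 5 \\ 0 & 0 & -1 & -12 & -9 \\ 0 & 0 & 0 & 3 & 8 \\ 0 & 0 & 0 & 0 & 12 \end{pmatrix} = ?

The matrix is upper triangular, so the determinant is the product of the diagonal entries:
det = (11) · (8) · (-1) · (3) · (12) = -3168

-3168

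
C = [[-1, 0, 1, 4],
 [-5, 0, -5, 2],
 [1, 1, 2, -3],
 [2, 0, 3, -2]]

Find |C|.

Expand along column 2 (it has 3 zeros):
  − (1) · M_32   where M_32 = det([-1 1 4; -5 -5 2; 2 3 -2]) = -30
det = (-1)·(1)·(-30) = 30

The determinant is 30.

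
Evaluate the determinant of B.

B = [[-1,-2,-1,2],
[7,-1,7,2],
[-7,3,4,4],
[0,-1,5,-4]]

Expand along row 4 (it has 1 zero):
  + (-1) · M_42   where M_42 = det([-1 -1 2; 7 7 2; -7 4 4]) = 176
  − (5) · M_43   where M_43 = det([-1 -2 2; 7 -1 2; -7 3 4]) = 122
  + (-4) · M_44   where M_44 = det([-1 -2 -1; 7 -1 7; -7 3 4]) = 165
det = (+1)·(-1)·(176) + (-1)·(5)·(122) + (+1)·(-4)·(165) = -1446

-1446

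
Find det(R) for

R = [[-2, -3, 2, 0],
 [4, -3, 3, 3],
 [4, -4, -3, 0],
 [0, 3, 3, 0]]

Expand along column 4 (it has 3 zeros):
  + (3) · M_24   where M_24 = det([-2 -3 2; 4 -4 -3; 0 3 3]) = 66
det = (+1)·(3)·(66) = 198

The determinant is 198.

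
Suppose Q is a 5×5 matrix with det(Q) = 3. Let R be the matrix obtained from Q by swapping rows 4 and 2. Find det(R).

det(R) = -3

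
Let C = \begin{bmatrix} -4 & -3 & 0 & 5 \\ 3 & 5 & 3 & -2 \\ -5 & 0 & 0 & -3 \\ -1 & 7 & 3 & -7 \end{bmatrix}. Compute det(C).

105

Expand along row 3 (it has 2 zeros):
  + (-5) · M_31   where M_31 = det([-3 0 5; 5 3 -2; 7 3 -7]) = 15
  − (-3) · M_34   where M_34 = det([-4 -3 0; 3 5 3; -1 7 3]) = 60
det = (+1)·(-5)·(15) + (-1)·(-3)·(60) = 105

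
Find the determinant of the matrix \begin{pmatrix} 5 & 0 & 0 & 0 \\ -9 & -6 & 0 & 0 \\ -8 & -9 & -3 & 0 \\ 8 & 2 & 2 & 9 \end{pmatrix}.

810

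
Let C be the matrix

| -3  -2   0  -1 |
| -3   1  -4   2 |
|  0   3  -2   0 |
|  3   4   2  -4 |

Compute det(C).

Expand along row 3 (it has 2 zeros):
  − (3) · M_32   where M_32 = det([-3 0 -1; -3 -4 2; 3 2 -4]) = -42
  + (-2) · M_33   where M_33 = det([-3 -2 -1; -3 1 2; 3 4 -4]) = 63
det = (-1)·(3)·(-42) + (+1)·(-2)·(63) = 0

|C| = 0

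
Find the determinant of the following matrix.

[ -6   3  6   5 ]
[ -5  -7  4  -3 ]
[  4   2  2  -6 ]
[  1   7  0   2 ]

The determinant is -830.

Expand along row 4 (it has 1 zero):
  − (1) · M_41   where M_41 = det([3 6 5; -7 4 -3; 2 2 -6]) = -452
  + (7) · M_42   where M_42 = det([-6 6 5; -5 4 -3; 4 2 -6]) = -274
  + (2) · M_44   where M_44 = det([-6 3 6; -5 -7 4; 4 2 2]) = 318
det = (-1)·(1)·(-452) + (+1)·(7)·(-274) + (+1)·(2)·(318) = -830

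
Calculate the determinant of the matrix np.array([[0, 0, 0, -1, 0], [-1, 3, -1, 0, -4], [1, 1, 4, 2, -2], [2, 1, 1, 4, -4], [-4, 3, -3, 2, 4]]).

Expand along row 1 (it has 4 zeros):
  − (-1) · M_14   where M_14 = det([-1 3 -1 -4; 1 1 4 -2; 2 1 1 -4; -4 3 -3 4]) = 116
det = (-1)·(-1)·(116) = 116

116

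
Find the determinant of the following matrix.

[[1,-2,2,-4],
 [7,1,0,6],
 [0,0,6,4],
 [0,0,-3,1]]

270

The matrix is block upper-triangular with a 2×2 block and a 2×2 block on the diagonal, so its determinant equals the product of the determinants of the diagonal blocks.
det of the 2×2 block = 15
det of the 2×2 block = 18
det = (15)·(18) = 270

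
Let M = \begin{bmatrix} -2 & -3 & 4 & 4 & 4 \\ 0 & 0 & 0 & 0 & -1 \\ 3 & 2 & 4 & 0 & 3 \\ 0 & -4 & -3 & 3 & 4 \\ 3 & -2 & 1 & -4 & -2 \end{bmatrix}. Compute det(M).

Expand along row 2 (it has 4 zeros):
  − (-1) · M_25   where M_25 = det([-2 -3 4 4; 3 2 4 0; 0 -4 -3 3; 3 -2 1 -4]) = 665
det = (-1)·(-1)·(665) = 665

det(M) = 665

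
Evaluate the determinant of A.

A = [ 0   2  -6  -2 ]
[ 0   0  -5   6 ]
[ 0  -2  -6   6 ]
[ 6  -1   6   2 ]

|A| = -624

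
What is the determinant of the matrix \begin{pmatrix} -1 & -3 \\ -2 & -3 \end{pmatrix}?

det = (-1)·(-3) − (-3)·(-2) = 3 − 6 = -3

The determinant is -3.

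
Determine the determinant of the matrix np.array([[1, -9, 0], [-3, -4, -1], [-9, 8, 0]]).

Expand along column 3:
  − (-1) · |1 -9; -9 8| = −(-1)·(8 − 81) = -73

-73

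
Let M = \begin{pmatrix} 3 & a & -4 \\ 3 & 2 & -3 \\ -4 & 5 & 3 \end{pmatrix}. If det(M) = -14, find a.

a = 5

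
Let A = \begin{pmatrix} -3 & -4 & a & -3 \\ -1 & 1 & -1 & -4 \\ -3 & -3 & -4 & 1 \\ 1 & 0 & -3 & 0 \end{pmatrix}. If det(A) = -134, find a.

Expanding along the column containing a, det(A) is linear in a: det(A) = (-11)·a + (-200).
Set (-11)·a + (-200) = -134  ⇒  (-11)·a = 66  ⇒  a = -6.

-6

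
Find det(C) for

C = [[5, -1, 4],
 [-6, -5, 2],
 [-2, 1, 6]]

det(C) = -256

Expand along column 1:
  + 5 · |-5 2; 1 6| = 5·(-30 − 2) = -160
  − (-6) · |-1 4; 1 6| = −(-6)·(-6 − 4) = -60
  + (-2) · |-1 4; -5 2| = (-2)·(-2 − (-20)) = -36
Sum: (-160) + (-60) + (-36) = -256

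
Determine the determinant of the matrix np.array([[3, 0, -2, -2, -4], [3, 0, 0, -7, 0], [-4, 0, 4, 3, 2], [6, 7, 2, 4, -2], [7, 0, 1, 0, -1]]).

4284

Expand along column 2 (it has 4 zeros):
  + (7) · M_42   where M_42 = det([3 -2 -2 -4; 3 0 -7 0; -4 4 3 2; 7 1 0 -1]) = 612
det = (+1)·(7)·(612) = 4284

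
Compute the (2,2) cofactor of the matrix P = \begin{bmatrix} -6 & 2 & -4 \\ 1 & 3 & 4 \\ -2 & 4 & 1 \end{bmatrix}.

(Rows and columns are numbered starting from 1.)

Delete row 2 and column 2; the remaining 2×2 submatrix is [-6 -4; -2 1].
Its determinant is (-6)·1 − (-4)·(-2) = -14.
The cofactor carries sign (−1)^(2+2) = +1, so C_{2,2} = +(-14) = -14.

The cofactor is -14.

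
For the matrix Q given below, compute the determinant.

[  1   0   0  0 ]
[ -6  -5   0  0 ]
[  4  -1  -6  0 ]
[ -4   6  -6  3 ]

The determinant is 90.

Q is lower triangular, so det(Q) is the product of the diagonal entries:
det = (1) · (-5) · (-6) · (3) = 90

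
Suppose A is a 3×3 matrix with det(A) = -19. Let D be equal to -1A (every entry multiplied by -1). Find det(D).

For a 3×3 matrix, det(-1A) = (-1)^3·det(A) = -1·det(A).
det(D) = (-1)·(-19) = 19

19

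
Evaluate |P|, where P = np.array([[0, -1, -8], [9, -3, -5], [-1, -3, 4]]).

det(P) = 271

Expand along column 1:
  − 9 · |-1 -8; -3 4| = −9·(-4 − 24) = 252
  + (-1) · |-1 -8; -3 -5| = (-1)·(5 − 24) = 19
Sum: (252) + (19) = 271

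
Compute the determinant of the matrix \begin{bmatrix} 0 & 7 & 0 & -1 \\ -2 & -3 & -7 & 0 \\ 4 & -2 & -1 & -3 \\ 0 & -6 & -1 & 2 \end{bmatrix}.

Expand along row 1 (it has 2 zeros):
  − (7) · M_12   where M_12 = det([-2 -7 0; 4 -1 -3; 0 -1 2]) = 66
  − (-1) · M_14   where M_14 = det([-2 -3 -7; 4 -2 -1; 0 -6 -1]) = 164
det = (-1)·(7)·(66) + (-1)·(-1)·(164) = -298

-298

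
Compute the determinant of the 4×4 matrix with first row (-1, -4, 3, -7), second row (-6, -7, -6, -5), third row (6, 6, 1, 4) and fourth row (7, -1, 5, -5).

695

Expand along row 1:
  + (-1) · M_11   where M_11 = det([-7 -6 -5; 6 1 4; -1 5 -5]) = -136
  − (-4) · M_12   where M_12 = det([-6 -6 -5; 6 1 4; 7 5 -5]) = -313
  + (3) · M_13   where M_13 = det([-6 -7 -5; 6 6 4; 7 -1 -5]) = -10
  − (-7) · M_14   where M_14 = det([-6 -7 -6; 6 6 1; 7 -1 5]) = 263
det = (+1)·(-1)·(-136) + (-1)·(-4)·(-313) + (+1)·(3)·(-10) + (-1)·(-7)·(263) = 695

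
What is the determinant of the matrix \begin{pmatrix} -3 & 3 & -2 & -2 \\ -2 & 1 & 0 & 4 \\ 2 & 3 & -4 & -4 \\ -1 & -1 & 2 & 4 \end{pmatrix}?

-24

Expand along row 2 (it has 1 zero):
  − (-2) · M_21   where M_21 = det([3 -2 -2; 3 -4 -4; -1 2 4]) = -12
  + (1) · M_22   where M_22 = det([-3 -2 -2; 2 -4 -4; -1 2 4]) = 32
  + (4) · M_24   where M_24 = det([-3 3 -2; 2 3 -4; -1 -1 2]) = -8
det = (-1)·(-2)·(-12) + (+1)·(1)·(32) + (+1)·(4)·(-8) = -24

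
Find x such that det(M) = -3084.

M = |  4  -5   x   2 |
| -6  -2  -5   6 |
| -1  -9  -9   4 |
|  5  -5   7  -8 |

Expanding along the column containing x, det(M) is linear in x: det(M) = (-276)·x + (-2532).
Set (-276)·x + (-2532) = -3084  ⇒  (-276)·x = -552  ⇒  x = 2.

2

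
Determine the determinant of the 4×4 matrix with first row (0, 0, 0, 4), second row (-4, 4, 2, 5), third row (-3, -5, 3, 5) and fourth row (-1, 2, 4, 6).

-472

Expand along row 1 (it has 3 zeros):
  − (4) · M_14   where M_14 = det([-4 4 2; -3 -5 3; -1 2 4]) = 118
det = (-1)·(4)·(118) = -472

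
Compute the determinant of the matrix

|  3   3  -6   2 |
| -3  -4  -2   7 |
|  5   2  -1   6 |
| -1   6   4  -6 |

Expand along row 1:
  + (3) · M_11   where M_11 = det([-4 -2 7; 2 -1 6; 6 4 -6]) = 74
  − (3) · M_12   where M_12 = det([-3 -2 7; 5 -1 6; -1 4 -6]) = 139
  + (-6) · M_13   where M_13 = det([-3 -4 7; 5 2 6; -1 6 -6]) = 272
  − (2) · M_14   where M_14 = det([-3 -4 -2; 5 2 -1; -1 6 4]) = -30
det = (+1)·(3)·(74) + (-1)·(3)·(139) + (+1)·(-6)·(272) + (-1)·(2)·(-30) = -1767

-1767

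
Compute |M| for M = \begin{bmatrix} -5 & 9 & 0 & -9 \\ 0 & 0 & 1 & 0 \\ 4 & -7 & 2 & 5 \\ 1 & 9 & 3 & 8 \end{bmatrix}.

det(M) = 125

Expand along row 2 (it has 3 zeros):
  − (1) · M_23   where M_23 = det([-5 9 -9; 4 -7 5; 1 9 8]) = -125
det = (-1)·(1)·(-125) = 125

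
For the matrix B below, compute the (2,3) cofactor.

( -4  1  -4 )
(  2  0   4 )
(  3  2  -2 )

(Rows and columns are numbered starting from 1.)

11

Delete row 2 and column 3; the remaining 2×2 submatrix is [-4 1; 3 2].
Its determinant is (-4)·2 − 1·3 = -11.
The cofactor carries sign (−1)^(2+3) = −1, so C_{2,3} = −(-11) = 11.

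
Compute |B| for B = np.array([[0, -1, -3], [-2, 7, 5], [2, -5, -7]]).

Expand along row 1:
  − (-1) · |-2 5; 2 -7| = −(-1)·(14 − 10) = 4
  + (-3) · |-2 7; 2 -5| = (-3)·(10 − 14) = 12
Sum: (4) + (12) = 16

The determinant is 16.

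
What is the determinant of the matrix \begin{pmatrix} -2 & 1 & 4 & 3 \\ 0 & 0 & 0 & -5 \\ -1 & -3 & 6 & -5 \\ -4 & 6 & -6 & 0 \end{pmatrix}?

Expand along row 2 (it has 3 zeros):
  + (-5) · M_24   where M_24 = det([-2 1 4; -1 -3 6; -4 6 -6]) = -66
det = (+1)·(-5)·(-66) = 330

The determinant is 330.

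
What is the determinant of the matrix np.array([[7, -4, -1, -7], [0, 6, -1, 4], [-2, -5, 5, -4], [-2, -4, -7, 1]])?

Expand along row 2 (it has 1 zero):
  + (6) · M_22   where M_22 = det([7 -1 -7; -2 5 -4; -2 -7 1]) = -339
  − (-1) · M_23   where M_23 = det([7 -4 -7; -2 -5 -4; -2 -4 1]) = -173
  + (4) · M_24   where M_24 = det([7 -4 -1; -2 -5 5; -2 -4 -7]) = 483
det = (+1)·(6)·(-339) + (-1)·(-1)·(-173) + (+1)·(4)·(483) = -275

The determinant is -275.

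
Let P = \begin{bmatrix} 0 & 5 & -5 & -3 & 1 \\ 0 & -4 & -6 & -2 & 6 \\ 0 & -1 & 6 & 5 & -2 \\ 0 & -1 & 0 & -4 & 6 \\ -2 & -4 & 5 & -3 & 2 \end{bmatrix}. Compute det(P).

1880

Expand along column 1 (it has 4 zeros):
  + (-2) · M_51   where M_51 = det([5 -5 -3 1; -4 -6 -2 6; -1 6 5 -2; -1 0 -4 6]) = -940
det = (+1)·(-2)·(-940) = 1880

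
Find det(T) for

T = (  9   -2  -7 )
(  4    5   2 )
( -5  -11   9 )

Expand along row 1:
  + 9 · |5 2; -11 9| = 9·(45 − (-22)) = 603
  − (-2) · |4 2; -5 9| = −(-2)·(36 − (-10)) = 92
  + (-7) · |4 5; -5 -11| = (-7)·(-44 − (-25)) = 133
Sum: (603) + (92) + (133) = 828

|T| = 828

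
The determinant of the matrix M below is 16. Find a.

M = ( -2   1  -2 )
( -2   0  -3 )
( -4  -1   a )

a = 1

Expanding along the row containing a, det(M) is linear in a: det(M) = (2)·a + (14).
Set (2)·a + (14) = 16  ⇒  (2)·a = 2  ⇒  a = 1.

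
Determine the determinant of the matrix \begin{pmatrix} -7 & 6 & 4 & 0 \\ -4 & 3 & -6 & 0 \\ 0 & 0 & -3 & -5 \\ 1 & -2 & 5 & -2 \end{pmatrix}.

433

Expand along row 3 (it has 2 zeros):
  + (-3) · M_33   where M_33 = det([-7 6 0; -4 3 0; 1 -2 -2]) = -6
  − (-5) · M_34   where M_34 = det([-7 6 4; -4 3 -6; 1 -2 5]) = 83
det = (+1)·(-3)·(-6) + (-1)·(-5)·(83) = 433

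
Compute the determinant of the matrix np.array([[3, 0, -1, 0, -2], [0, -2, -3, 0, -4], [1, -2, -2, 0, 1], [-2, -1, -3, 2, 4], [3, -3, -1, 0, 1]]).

Expand along column 4 (it has 4 zeros):
  + (2) · M_44   where M_44 = det([3 0 -1 -2; 0 -2 -3 -4; 1 -2 -2 1; 3 -3 -1 1]) = 81
det = (+1)·(2)·(81) = 162

162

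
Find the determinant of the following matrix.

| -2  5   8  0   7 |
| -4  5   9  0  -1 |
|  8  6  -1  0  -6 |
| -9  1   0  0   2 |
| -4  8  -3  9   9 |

Expand along column 4 (it has 4 zeros):
  − (9) · M_54   where M_54 = det([-2 5 8 7; -4 5 9 -1; 8 6 -1 -6; -9 1 0 2]) = -5194
det = (-1)·(9)·(-5194) = 46746

46746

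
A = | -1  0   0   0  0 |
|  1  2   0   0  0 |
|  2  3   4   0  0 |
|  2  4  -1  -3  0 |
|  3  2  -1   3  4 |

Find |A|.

96

A is lower triangular, so det(A) is the product of the diagonal entries:
det = (-1) · (2) · (4) · (-3) · (4) = 96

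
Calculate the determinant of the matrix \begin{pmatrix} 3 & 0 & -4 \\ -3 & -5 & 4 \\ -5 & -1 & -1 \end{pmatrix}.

Expand along row 1:
  + 3 · |-5 4; -1 -1| = 3·(5 − (-4)) = 27
  + (-4) · |-3 -5; -5 -1| = (-4)·(3 − 25) = 88
Sum: (27) + (88) = 115

The determinant is 115.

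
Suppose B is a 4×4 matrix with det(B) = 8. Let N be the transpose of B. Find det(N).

det(Bᵀ) = det(B).
det(N) = (1)·(8) = 8

The determinant is 8.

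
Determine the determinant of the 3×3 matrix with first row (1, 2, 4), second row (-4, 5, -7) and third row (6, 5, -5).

-314

Expand along column 1:
  + 1 · |5 -7; 5 -5| = 1·(-25 − (-35)) = 10
  − (-4) · |2 4; 5 -5| = −(-4)·(-10 − 20) = -120
  + 6 · |2 4; 5 -7| = 6·(-14 − 20) = -204
Sum: (10) + (-120) + (-204) = -314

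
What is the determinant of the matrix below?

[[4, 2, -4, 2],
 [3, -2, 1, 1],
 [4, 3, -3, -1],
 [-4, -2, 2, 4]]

Expand along row 1:
  + (4) · M_11   where M_11 = det([-2 1 1; 3 -3 -1; -2 2 4]) = 10
  − (2) · M_12   where M_12 = det([3 1 1; 4 -3 -1; -4 2 4]) = -46
  + (-4) · M_13   where M_13 = det([3 -2 1; 4 3 -1; -4 -2 4]) = 58
  − (2) · M_14   where M_14 = det([3 -2 1; 4 3 -3; -4 -2 2]) = -4
det = (+1)·(4)·(10) + (-1)·(2)·(-46) + (+1)·(-4)·(58) + (-1)·(2)·(-4) = -92

The determinant is -92.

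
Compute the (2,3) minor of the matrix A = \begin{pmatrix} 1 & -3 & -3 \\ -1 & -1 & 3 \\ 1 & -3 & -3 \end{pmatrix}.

The minor is 0.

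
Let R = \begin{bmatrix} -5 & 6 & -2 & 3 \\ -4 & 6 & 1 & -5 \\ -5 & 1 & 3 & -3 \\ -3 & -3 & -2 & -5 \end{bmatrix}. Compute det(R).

Expand along row 1:
  + (-5) · M_11   where M_11 = det([6 1 -5; 1 3 -3; -3 -2 -5]) = -147
  − (6) · M_12   where M_12 = det([-4 1 -5; -5 3 -3; -3 -2 -5]) = -27
  + (-2) · M_13   where M_13 = det([-4 6 -5; -5 1 -3; -3 -3 -5]) = -130
  − (3) · M_14   where M_14 = det([-4 6 1; -5 1 3; -3 -3 -2]) = -124
det = (+1)·(-5)·(-147) + (-1)·(6)·(-27) + (+1)·(-2)·(-130) + (-1)·(3)·(-124) = 1529

|R| = 1529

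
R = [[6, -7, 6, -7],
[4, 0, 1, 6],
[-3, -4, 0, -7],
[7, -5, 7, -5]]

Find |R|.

-171

Expand along row 2 (it has 1 zero):
  − (4) · M_21   where M_21 = det([-7 6 -7; -4 0 -7; -5 7 -5]) = -57
  − (1) · M_23   where M_23 = det([6 -7 -7; -3 -4 -7; 7 -5 -5]) = 57
  + (6) · M_24   where M_24 = det([6 -7 6; -3 -4 0; 7 -5 7]) = -57
det = (-1)·(4)·(-57) + (-1)·(1)·(57) + (+1)·(6)·(-57) = -171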